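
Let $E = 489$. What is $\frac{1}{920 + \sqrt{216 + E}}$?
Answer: $\frac{184}{169139} - \frac{\sqrt{705}}{845695} \approx 0.0010565$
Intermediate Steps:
$\frac{1}{920 + \sqrt{216 + E}} = \frac{1}{920 + \sqrt{216 + 489}} = \frac{1}{920 + \sqrt{705}}$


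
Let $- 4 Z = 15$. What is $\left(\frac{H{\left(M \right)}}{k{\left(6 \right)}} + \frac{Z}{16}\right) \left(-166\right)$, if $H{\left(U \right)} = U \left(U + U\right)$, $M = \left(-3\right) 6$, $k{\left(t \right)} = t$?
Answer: $- \frac{572451}{32} \approx -17889.0$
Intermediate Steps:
$M = -18$
$Z = - \frac{15}{4}$ ($Z = \left(- \frac{1}{4}\right) 15 = - \frac{15}{4} \approx -3.75$)
$H{\left(U \right)} = 2 U^{2}$ ($H{\left(U \right)} = U 2 U = 2 U^{2}$)
$\left(\frac{H{\left(M \right)}}{k{\left(6 \right)}} + \frac{Z}{16}\right) \left(-166\right) = \left(\frac{2 \left(-18\right)^{2}}{6} - \frac{15}{4 \cdot 16}\right) \left(-166\right) = \left(2 \cdot 324 \cdot \frac{1}{6} - \frac{15}{64}\right) \left(-166\right) = \left(648 \cdot \frac{1}{6} - \frac{15}{64}\right) \left(-166\right) = \left(108 - \frac{15}{64}\right) \left(-166\right) = \frac{6897}{64} \left(-166\right) = - \frac{572451}{32}$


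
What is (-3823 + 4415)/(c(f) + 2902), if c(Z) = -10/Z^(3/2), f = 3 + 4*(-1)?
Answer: 214748/1052713 + 740*I/1052713 ≈ 0.20399 + 0.00070295*I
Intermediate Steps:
f = -1 (f = 3 - 4 = -1)
c(Z) = -10/Z^(3/2)
(-3823 + 4415)/(c(f) + 2902) = (-3823 + 4415)/(-10*I + 2902) = 592/(-10*I + 2902) = 592/(2902 - 10*I) = 592*((2902 + 10*I)/8421704) = 74*(2902 + 10*I)/1052713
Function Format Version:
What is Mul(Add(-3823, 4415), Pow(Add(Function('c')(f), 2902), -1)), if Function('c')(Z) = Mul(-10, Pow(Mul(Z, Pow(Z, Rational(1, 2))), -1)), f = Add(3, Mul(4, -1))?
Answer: Add(Rational(214748, 1052713), Mul(Rational(740, 1052713), I)) ≈ Add(0.20399, Mul(0.00070295, I))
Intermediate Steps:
f = -1 (f = Add(3, -4) = -1)
Function('c')(Z) = Mul(-10, Pow(Z, Rational(-3, 2))) (Function('c')(Z) = Mul(-10, Pow(Pow(Z, Rational(3, 2)), -1)) = Mul(-10, Pow(Z, Rational(-3, 2))))
Mul(Add(-3823, 4415), Pow(Add(Function('c')(f), 2902), -1)) = Mul(Add(-3823, 4415), Pow(Add(Mul(-10, Pow(-1, Rational(-3, 2))), 2902), -1)) = Mul(592, Pow(Add(Mul(-10, I), 2902), -1)) = Mul(592, Pow(Add(2902, Mul(-10, I)), -1)) = Mul(592, Mul(Rational(1, 8421704), Add(2902, Mul(10, I)))) = Mul(Rational(74, 1052713), Add(2902, Mul(10, I)))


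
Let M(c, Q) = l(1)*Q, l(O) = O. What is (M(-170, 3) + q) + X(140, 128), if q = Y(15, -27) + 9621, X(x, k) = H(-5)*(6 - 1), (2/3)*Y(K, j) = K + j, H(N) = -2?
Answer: 9596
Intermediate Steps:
Y(K, j) = 3*K/2 + 3*j/2 (Y(K, j) = 3*(K + j)/2 = 3*K/2 + 3*j/2)
M(c, Q) = Q (M(c, Q) = 1*Q = Q)
X(x, k) = -10 (X(x, k) = -2*(6 - 1) = -2*5 = -10)
q = 9603 (q = ((3/2)*15 + (3/2)*(-27)) + 9621 = (45/2 - 81/2) + 9621 = -18 + 9621 = 9603)
(M(-170, 3) + q) + X(140, 128) = (3 + 9603) - 10 = 9606 - 10 = 9596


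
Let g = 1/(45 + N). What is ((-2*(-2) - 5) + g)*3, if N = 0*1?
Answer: -44/15 ≈ -2.9333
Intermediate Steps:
N = 0
g = 1/45 (g = 1/(45 + 0) = 1/45 ≈ 0.022222)
((-2*(-2) - 5) + g)*3 = ((-2*(-2) - 5) + 1/45)*3 = ((4 - 5) + 1/45)*3 = (-1 + 1/45)*3 = -44/45*3 = -44/15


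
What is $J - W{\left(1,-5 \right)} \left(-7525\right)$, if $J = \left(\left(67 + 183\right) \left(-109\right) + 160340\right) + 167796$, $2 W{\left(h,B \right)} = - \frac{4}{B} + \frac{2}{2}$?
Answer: $\frac{615317}{2} \approx 3.0766 \cdot 10^{5}$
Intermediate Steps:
$W{\left(h,B \right)} = \frac{1}{2} - \frac{2}{B}$ ($W{\left(h,B \right)} = \frac{- \frac{4}{B} + \frac{2}{2}}{2} = \frac{- \frac{4}{B} + 2 \cdot \frac{1}{2}}{2} = \frac{- \frac{4}{B} + 1}{2} = \frac{1 - \frac{4}{B}}{2} = \frac{1}{2} - \frac{2}{B}$)
$J = 300886$ ($J = \left(250 \left(-109\right) + 160340\right) + 167796 = \left(-27250 + 160340\right) + 167796 = 133090 + 167796 = 300886$)
$J - W{\left(1,-5 \right)} \left(-7525\right) = 300886 - \frac{-4 - 5}{2 \left(-5\right)} \left(-7525\right) = 300886 - \frac{1}{2} \left(- \frac{1}{5}\right) \left(-9\right) \left(-7525\right) = 300886 - \frac{9}{10} \left(-7525\right) = 300886 - - \frac{13545}{2} = 300886 + \frac{13545}{2} = \frac{615317}{2}$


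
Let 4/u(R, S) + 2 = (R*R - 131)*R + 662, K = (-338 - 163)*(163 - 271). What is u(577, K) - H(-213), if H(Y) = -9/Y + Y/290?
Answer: 1368466959089/1976898466270 ≈ 0.69223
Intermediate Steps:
K = 54108 (K = -501*(-108) = 54108)
H(Y) = -9/Y + Y/290 (H(Y) = -9/Y + Y*(1/290) = -9/Y + Y/290)
u(R, S) = 4/(660 + R*(-131 + R²)) (u(R, S) = 4/(-2 + ((R*R - 131)*R + 662)) = 4/(-2 + ((R² - 131)*R + 662)) = 4/(-2 + ((-131 + R²)*R + 662)) = 4/(-2 + (R*(-131 + R²) + 662)) = 4/(-2 + (662 + R*(-131 + R²))) = 4/(660 + R*(-131 + R²)))
u(577, K) - H(-213) = 4/(660 + 577³ - 131*577) - (-9/(-213) + (1/290)*(-213)) = 4/(660 + 192100033 - 75587) - (-9*(-1/213) - 213/290) = 4/192025106 - (3/71 - 213/290) = 4*(1/192025106) - 1*(-14253/20590) = 2/96012553 + 14253/20590 = 1368466959089/1976898466270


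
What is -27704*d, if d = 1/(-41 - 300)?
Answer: 27704/341 ≈ 81.243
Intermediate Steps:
d = -1/341 (d = 1/(-341) = -1/341 ≈ -0.0029326)
-27704*d = -27704*(-1/341) = 27704/341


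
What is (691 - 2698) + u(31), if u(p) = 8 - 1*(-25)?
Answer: -1974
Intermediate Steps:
u(p) = 33 (u(p) = 8 + 25 = 33)
(691 - 2698) + u(31) = (691 - 2698) + 33 = -2007 + 33 = -1974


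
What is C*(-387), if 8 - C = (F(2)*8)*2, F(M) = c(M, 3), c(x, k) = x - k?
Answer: -9288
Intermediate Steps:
F(M) = -3 + M (F(M) = M - 1*3 = M - 3 = -3 + M)
C = 24 (C = 8 - (-3 + 2)*8*2 = 8 - (-1*8)*2 = 8 - (-8)*2 = 8 - 1*(-16) = 8 + 16 = 24)
C*(-387) = 24*(-387) = -9288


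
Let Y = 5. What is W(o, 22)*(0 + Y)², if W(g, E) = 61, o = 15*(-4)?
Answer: 1525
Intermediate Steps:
o = -60
W(o, 22)*(0 + Y)² = 61*(0 + 5)² = 61*5² = 61*25 = 1525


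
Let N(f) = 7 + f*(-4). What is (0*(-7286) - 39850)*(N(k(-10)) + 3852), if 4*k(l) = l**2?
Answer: -149796150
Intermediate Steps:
k(l) = l**2/4
N(f) = 7 - 4*f
(0*(-7286) - 39850)*(N(k(-10)) + 3852) = (0*(-7286) - 39850)*((7 - (-10)**2) + 3852) = (0 - 39850)*((7 - 100) + 3852) = -39850*((7 - 4*25) + 3852) = -39850*((7 - 100) + 3852) = -39850*(-93 + 3852) = -39850*3759 = -149796150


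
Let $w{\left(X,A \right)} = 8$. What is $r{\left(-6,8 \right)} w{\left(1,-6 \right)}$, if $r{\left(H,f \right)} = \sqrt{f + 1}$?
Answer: $24$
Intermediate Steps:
$r{\left(H,f \right)} = \sqrt{1 + f}$
$r{\left(-6,8 \right)} w{\left(1,-6 \right)} = \sqrt{1 + 8} \cdot 8 = \sqrt{9} \cdot 8 = 3 \cdot 8 = 24$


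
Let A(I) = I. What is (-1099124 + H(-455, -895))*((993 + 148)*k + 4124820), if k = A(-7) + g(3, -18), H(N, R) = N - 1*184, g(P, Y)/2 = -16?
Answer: -4487386063923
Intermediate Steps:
g(P, Y) = -32 (g(P, Y) = 2*(-16) = -32)
H(N, R) = -184 + N (H(N, R) = N - 184 = -184 + N)
k = -39 (k = -7 - 32 = -39)
(-1099124 + H(-455, -895))*((993 + 148)*k + 4124820) = (-1099124 + (-184 - 455))*((993 + 148)*(-39) + 4124820) = (-1099124 - 639)*(1141*(-39) + 4124820) = -1099763*(-44499 + 4124820) = -1099763*4080321 = -4487386063923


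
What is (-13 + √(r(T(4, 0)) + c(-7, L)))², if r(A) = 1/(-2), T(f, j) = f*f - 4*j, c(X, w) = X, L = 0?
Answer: (26 - I*√30)²/4 ≈ 161.5 - 71.204*I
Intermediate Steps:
T(f, j) = f² - 4*j
r(A) = -½ (r(A) = 1*(-½) = -½)
(-13 + √(r(T(4, 0)) + c(-7, L)))² = (-13 + √(-½ - 7))² = (-13 + √(-15/2))² = (-13 + I*√30/2)²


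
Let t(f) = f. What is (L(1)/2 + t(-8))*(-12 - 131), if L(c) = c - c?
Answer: 1144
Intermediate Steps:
L(c) = 0
(L(1)/2 + t(-8))*(-12 - 131) = (0/2 - 8)*(-12 - 131) = (0*(½) - 8)*(-143) = (0 - 8)*(-143) = -8*(-143) = 1144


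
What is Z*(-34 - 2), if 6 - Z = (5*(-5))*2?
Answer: -2016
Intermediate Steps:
Z = 56 (Z = 6 - 5*(-5)*2 = 6 - (-25)*2 = 6 - 1*(-50) = 6 + 50 = 56)
Z*(-34 - 2) = 56*(-34 - 2) = 56*(-36) = -2016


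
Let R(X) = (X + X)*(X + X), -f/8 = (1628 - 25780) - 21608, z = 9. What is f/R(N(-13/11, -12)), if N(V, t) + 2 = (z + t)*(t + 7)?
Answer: 7040/13 ≈ 541.54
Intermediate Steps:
f = 366080 (f = -8*((1628 - 25780) - 21608) = -8*(-24152 - 21608) = -8*(-45760) = 366080)
N(V, t) = -2 + (7 + t)*(9 + t) (N(V, t) = -2 + (9 + t)*(t + 7) = -2 + (9 + t)*(7 + t) = -2 + (7 + t)*(9 + t))
R(X) = 4*X² (R(X) = (2*X)*(2*X) = 4*X²)
f/R(N(-13/11, -12)) = 366080/((4*(61 + (-12)² + 16*(-12))²)) = 366080/((4*(61 + 144 - 192)²)) = 366080/((4*13²)) = 366080/((4*169)) = 366080/676 = 366080*(1/676) = 7040/13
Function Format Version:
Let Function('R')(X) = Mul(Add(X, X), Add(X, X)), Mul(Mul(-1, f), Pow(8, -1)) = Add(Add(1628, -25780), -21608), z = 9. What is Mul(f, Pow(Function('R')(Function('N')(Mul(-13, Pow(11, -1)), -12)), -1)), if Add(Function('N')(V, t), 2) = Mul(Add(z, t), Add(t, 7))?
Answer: Rational(7040, 13) ≈ 541.54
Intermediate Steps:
f = 366080 (f = Mul(-8, Add(Add(1628, -25780), -21608)) = Mul(-8, Add(-24152, -21608)) = Mul(-8, -45760) = 366080)
Function('N')(V, t) = Add(-2, Mul(Add(7, t), Add(9, t))) (Function('N')(V, t) = Add(-2, Mul(Add(9, t), Add(t, 7))) = Add(-2, Mul(Add(9, t), Add(7, t))) = Add(-2, Mul(Add(7, t), Add(9, t))))
Function('R')(X) = Mul(4, Pow(X, 2)) (Function('R')(X) = Mul(Mul(2, X), Mul(2, X)) = Mul(4, Pow(X, 2)))
Mul(f, Pow(Function('R')(Function('N')(Mul(-13, Pow(11, -1)), -12)), -1)) = Mul(366080, Pow(Mul(4, Pow(Add(61, Pow(-12, 2), Mul(16, -12)), 2)), -1)) = Mul(366080, Pow(Mul(4, Pow(Add(61, 144, -192), 2)), -1)) = Mul(366080, Pow(Mul(4, Pow(13, 2)), -1)) = Mul(366080, Pow(Mul(4, 169), -1)) = Mul(366080, Pow(676, -1)) = Mul(366080, Rational(1, 676)) = Rational(7040, 13)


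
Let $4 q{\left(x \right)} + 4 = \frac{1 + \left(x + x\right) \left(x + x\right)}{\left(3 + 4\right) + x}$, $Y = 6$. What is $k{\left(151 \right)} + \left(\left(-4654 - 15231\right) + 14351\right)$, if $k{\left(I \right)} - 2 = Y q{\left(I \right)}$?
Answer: $- \frac{1476393}{316} \approx -4672.1$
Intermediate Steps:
$q{\left(x \right)} = -1 + \frac{1 + 4 x^{2}}{4 \left(7 + x\right)}$ ($q{\left(x \right)} = -1 + \frac{\left(1 + \left(x + x\right) \left(x + x\right)\right) \frac{1}{\left(3 + 4\right) + x}}{4} = -1 + \frac{\left(1 + 2 x 2 x\right) \frac{1}{7 + x}}{4} = -1 + \frac{\left(1 + 4 x^{2}\right) \frac{1}{7 + x}}{4} = -1 + \frac{\frac{1}{7 + x} \left(1 + 4 x^{2}\right)}{4} = -1 + \frac{1 + 4 x^{2}}{4 \left(7 + x\right)}$)
$k{\left(I \right)} = 2 + \frac{6 \left(- \frac{27}{4} + I^{2} - I\right)}{7 + I}$ ($k{\left(I \right)} = 2 + 6 \frac{- \frac{27}{4} + I^{2} - I}{7 + I} = 2 + \frac{6 \left(- \frac{27}{4} + I^{2} - I\right)}{7 + I}$)
$k{\left(151 \right)} + \left(\left(-4654 - 15231\right) + 14351\right) = \frac{-53 - 1208 + 12 \cdot 151^{2}}{2 \left(7 + 151\right)} + \left(\left(-4654 - 15231\right) + 14351\right) = \frac{-53 - 1208 + 12 \cdot 22801}{2 \cdot 158} + \left(-19885 + 14351\right) = \frac{1}{2} \cdot \frac{1}{158} \left(-53 - 1208 + 273612\right) - 5534 = \frac{1}{2} \cdot \frac{1}{158} \cdot 272351 - 5534 = \frac{272351}{316} - 5534 = - \frac{1476393}{316}$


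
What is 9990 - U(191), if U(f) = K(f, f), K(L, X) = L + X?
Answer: 9608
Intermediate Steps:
U(f) = 2*f (U(f) = f + f = 2*f)
9990 - U(191) = 9990 - 2*191 = 9990 - 1*382 = 9990 - 382 = 9608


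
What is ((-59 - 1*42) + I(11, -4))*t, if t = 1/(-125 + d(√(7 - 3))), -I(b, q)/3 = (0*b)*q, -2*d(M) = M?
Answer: 101/126 ≈ 0.80159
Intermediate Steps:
d(M) = -M/2
I(b, q) = 0 (I(b, q) = -3*0*b*q = -0*q = -3*0 = 0)
t = -1/126 (t = 1/(-125 - √(7 - 3)/2) = 1/(-125 - √4/2) = 1/(-125 - ½*2) = 1/(-125 - 1) = 1/(-126) = -1/126 ≈ -0.0079365)
((-59 - 1*42) + I(11, -4))*t = ((-59 - 1*42) + 0)*(-1/126) = ((-59 - 42) + 0)*(-1/126) = (-101 + 0)*(-1/126) = -101*(-1/126) = 101/126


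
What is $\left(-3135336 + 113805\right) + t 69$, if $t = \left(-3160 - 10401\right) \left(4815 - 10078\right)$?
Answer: $4921614936$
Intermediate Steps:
$t = 71371543$ ($t = \left(-13561\right) \left(-5263\right) = 71371543$)
$\left(-3135336 + 113805\right) + t 69 = \left(-3135336 + 113805\right) + 71371543 \cdot 69 = -3021531 + 4924636467 = 4921614936$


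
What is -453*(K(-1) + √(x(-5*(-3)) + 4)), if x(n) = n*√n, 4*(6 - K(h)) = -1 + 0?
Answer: -11325/4 - 453*√(4 + 15*√15) ≈ -6400.9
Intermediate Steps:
K(h) = 25/4 (K(h) = 6 - (-1 + 0)/4 = 6 - ¼*(-1) = 6 + ¼ = 25/4)
x(n) = n^(3/2)
-453*(K(-1) + √(x(-5*(-3)) + 4)) = -453*(25/4 + √((-5*(-3))^(3/2) + 4)) = -453*(25/4 + √(15^(3/2) + 4)) = -453*(25/4 + √(15*√15 + 4)) = -453*(25/4 + √(4 + 15*√15)) = -11325/4 - 453*√(4 + 15*√15)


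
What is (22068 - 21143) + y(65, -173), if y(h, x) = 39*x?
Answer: -5822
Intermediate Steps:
(22068 - 21143) + y(65, -173) = (22068 - 21143) + 39*(-173) = 925 - 6747 = -5822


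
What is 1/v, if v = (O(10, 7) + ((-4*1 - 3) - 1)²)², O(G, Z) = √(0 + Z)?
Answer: (64 + √7)⁻² ≈ 0.00022514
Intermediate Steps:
O(G, Z) = √Z
v = (64 + √7)² (v = (√7 + ((-4*1 - 3) - 1)²)² = (√7 + ((-4 - 3) - 1)²)² = (√7 + (-7 - 1)²)² = (√7 + (-8)²)² = (√7 + 64)² = (64 + √7)² ≈ 4441.7)
1/v = 1/((64 + √7)²) = (64 + √7)⁻²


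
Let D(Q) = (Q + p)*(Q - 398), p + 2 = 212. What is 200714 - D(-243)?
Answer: 179561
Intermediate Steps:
p = 210 (p = -2 + 212 = 210)
D(Q) = (-398 + Q)*(210 + Q) (D(Q) = (Q + 210)*(Q - 398) = (210 + Q)*(-398 + Q) = (-398 + Q)*(210 + Q))
200714 - D(-243) = 200714 - (-83580 + (-243)² - 188*(-243)) = 200714 - (-83580 + 59049 + 45684) = 200714 - 1*21153 = 200714 - 21153 = 179561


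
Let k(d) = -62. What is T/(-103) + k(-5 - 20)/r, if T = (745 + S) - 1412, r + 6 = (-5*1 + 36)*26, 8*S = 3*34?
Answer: 258507/41200 ≈ 6.2744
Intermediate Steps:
S = 51/4 (S = (3*34)/8 = (1/8)*102 = 51/4 ≈ 12.750)
r = 800 (r = -6 + (-5*1 + 36)*26 = -6 + (-5 + 36)*26 = -6 + 31*26 = -6 + 806 = 800)
T = -2617/4 (T = (745 + 51/4) - 1412 = 3031/4 - 1412 = -2617/4 ≈ -654.25)
T/(-103) + k(-5 - 20)/r = -2617/4/(-103) - 62/800 = -2617/4*(-1/103) - 62*1/800 = 2617/412 - 31/400 = 258507/41200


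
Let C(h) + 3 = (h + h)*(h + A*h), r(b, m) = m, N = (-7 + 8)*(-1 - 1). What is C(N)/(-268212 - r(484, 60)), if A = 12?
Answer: -101/268272 ≈ -0.00037648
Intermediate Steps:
N = -2 (N = 1*(-2) = -2)
C(h) = -3 + 26*h² (C(h) = -3 + (h + h)*(h + 12*h) = -3 + (2*h)*(13*h) = -3 + 26*h²)
C(N)/(-268212 - r(484, 60)) = (-3 + 26*(-2)²)/(-268212 - 1*60) = (-3 + 26*4)/(-268212 - 60) = (-3 + 104)/(-268272) = 101*(-1/268272) = -101/268272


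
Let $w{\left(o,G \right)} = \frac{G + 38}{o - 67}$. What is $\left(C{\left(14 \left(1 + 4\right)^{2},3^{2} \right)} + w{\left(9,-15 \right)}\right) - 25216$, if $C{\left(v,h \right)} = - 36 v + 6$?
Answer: $- \frac{2193003}{58} \approx -37810.0$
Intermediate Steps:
$w{\left(o,G \right)} = \frac{38 + G}{-67 + o}$
$C{\left(v,h \right)} = 6 - 36 v$
$\left(C{\left(14 \left(1 + 4\right)^{2},3^{2} \right)} + w{\left(9,-15 \right)}\right) - 25216 = \left(\left(6 - 36 \cdot 14 \left(1 + 4\right)^{2}\right) + \frac{38 - 15}{-67 + 9}\right) - 25216 = \left(\left(6 - 36 \cdot 14 \cdot 5^{2}\right) + \frac{1}{-58} \cdot 23\right) - 25216 = \left(\left(6 - 36 \cdot 14 \cdot 25\right) - \frac{23}{58}\right) - 25216 = \left(\left(6 - 12600\right) - \frac{23}{58}\right) - 25216 = \left(-12594 - \frac{23}{58}\right) - 25216 = - \frac{730475}{58} - 25216 = - \frac{2193003}{58}$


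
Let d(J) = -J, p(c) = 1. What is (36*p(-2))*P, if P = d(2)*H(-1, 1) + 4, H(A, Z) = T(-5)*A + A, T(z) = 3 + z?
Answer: 72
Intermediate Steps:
H(A, Z) = -A (H(A, Z) = (3 - 5)*A + A = -2*A + A = -A)
P = 2 (P = (-1*2)*(-1*(-1)) + 4 = -2*1 + 4 = -2 + 4 = 2)
(36*p(-2))*P = (36*1)*2 = 36*2 = 72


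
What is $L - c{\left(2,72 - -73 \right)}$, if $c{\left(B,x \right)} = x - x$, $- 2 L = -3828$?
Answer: $1914$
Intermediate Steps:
$L = 1914$ ($L = \left(- \frac{1}{2}\right) \left(-3828\right) = 1914$)
$c{\left(B,x \right)} = 0$
$L - c{\left(2,72 - -73 \right)} = 1914 - 0 = 1914 + 0 = 1914$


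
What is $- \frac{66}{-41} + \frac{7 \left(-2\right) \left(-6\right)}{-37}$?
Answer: $- \frac{1002}{1517} \approx -0.66051$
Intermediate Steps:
$- \frac{66}{-41} + \frac{7 \left(-2\right) \left(-6\right)}{-37} = \left(-66\right) \left(- \frac{1}{41}\right) + \left(-14\right) \left(-6\right) \left(- \frac{1}{37}\right) = \frac{66}{41} + 84 \left(- \frac{1}{37}\right) = \frac{66}{41} - \frac{84}{37} = - \frac{1002}{1517}$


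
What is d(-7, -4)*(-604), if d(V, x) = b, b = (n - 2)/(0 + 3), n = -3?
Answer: 3020/3 ≈ 1006.7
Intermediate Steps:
b = -5/3 (b = (-3 - 2)/(0 + 3) = -5/3 ≈ -1.6667)
d(V, x) = -5/3
d(-7, -4)*(-604) = -5/3*(-604) = 3020/3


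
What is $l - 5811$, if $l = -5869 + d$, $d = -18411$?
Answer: $-30091$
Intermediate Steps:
$l = -24280$ ($l = -5869 - 18411 = -24280$)
$l - 5811 = -24280 - 5811 = -30091$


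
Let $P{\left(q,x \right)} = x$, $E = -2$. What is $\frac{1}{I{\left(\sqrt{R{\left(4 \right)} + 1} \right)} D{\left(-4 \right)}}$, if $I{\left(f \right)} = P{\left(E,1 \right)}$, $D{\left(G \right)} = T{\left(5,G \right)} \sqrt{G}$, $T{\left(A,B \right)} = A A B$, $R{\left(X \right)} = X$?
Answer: $\frac{i}{200} \approx 0.005 i$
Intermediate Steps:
$T{\left(A,B \right)} = B A^{2}$ ($T{\left(A,B \right)} = A^{2} B = B A^{2}$)
$D{\left(G \right)} = 25 G^{\frac{3}{2}}$ ($D{\left(G \right)} = G 5^{2} \sqrt{G} = G 25 \sqrt{G} = 25 G \sqrt{G} = 25 G^{\frac{3}{2}}$)
$I{\left(f \right)} = 1$
$\frac{1}{I{\left(\sqrt{R{\left(4 \right)} + 1} \right)} D{\left(-4 \right)}} = \frac{1}{1 \cdot 25 \left(-4\right)^{\frac{3}{2}}} = \frac{1}{1 \cdot 25 \left(- 8 i\right)} = \frac{1}{1 \left(- 200 i\right)} = \frac{1}{\left(-200\right) i} = \frac{i}{200}$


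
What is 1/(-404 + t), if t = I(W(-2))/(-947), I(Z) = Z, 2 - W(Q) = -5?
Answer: -947/382595 ≈ -0.0024752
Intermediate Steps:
W(Q) = 7 (W(Q) = 2 - 1*(-5) = 2 + 5 = 7)
t = -7/947 (t = 7/(-947) = 7*(-1/947) = -7/947 ≈ -0.0073918)
1/(-404 + t) = 1/(-404 - 7/947) = 1/(-382595/947) = -947/382595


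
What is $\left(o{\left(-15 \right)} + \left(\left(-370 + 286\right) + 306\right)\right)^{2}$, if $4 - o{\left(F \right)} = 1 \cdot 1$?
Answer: $50625$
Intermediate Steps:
$o{\left(F \right)} = 3$ ($o{\left(F \right)} = 4 - 1 \cdot 1 = 4 - 1 = 3$)
$\left(o{\left(-15 \right)} + \left(\left(-370 + 286\right) + 306\right)\right)^{2} = \left(3 + \left(\left(-370 + 286\right) + 306\right)\right)^{2} = \left(3 + \left(-84 + 306\right)\right)^{2} = \left(3 + 222\right)^{2} = 225^{2} = 50625$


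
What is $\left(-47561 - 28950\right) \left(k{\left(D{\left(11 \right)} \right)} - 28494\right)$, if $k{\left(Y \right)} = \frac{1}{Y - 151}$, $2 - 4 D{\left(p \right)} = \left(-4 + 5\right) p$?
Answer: $\frac{1336404324086}{613} \approx 2.1801 \cdot 10^{9}$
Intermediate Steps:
$D{\left(p \right)} = \frac{1}{2} - \frac{p}{4}$ ($D{\left(p \right)} = \frac{1}{2} - \frac{\left(-4 + 5\right) p}{4} = \frac{1}{2} - \frac{1 p}{4} = \frac{1}{2} - \frac{p}{4}$)
$k{\left(Y \right)} = \frac{1}{-151 + Y}$
$\left(-47561 - 28950\right) \left(k{\left(D{\left(11 \right)} \right)} - 28494\right) = \left(-47561 - 28950\right) \left(\frac{1}{-151 + \left(\frac{1}{2} - \frac{11}{4}\right)} - 28494\right) = - 76511 \left(\frac{1}{-151 + \left(\frac{1}{2} - \frac{11}{4}\right)} - 28494\right) = - 76511 \left(\frac{1}{-151 - \frac{9}{4}} - 28494\right) = - 76511 \left(\frac{1}{- \frac{613}{4}} - 28494\right) = - 76511 \left(- \frac{4}{613} - 28494\right) = \left(-76511\right) \left(- \frac{17466826}{613}\right) = \frac{1336404324086}{613}$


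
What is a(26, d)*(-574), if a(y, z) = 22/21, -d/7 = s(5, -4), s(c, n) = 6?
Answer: -1804/3 ≈ -601.33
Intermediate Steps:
d = -42 (d = -7*6 = -42)
a(y, z) = 22/21 (a(y, z) = 22*(1/21) = 22/21)
a(26, d)*(-574) = (22/21)*(-574) = -1804/3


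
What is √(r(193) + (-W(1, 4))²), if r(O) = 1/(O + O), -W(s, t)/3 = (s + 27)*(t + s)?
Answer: √26282894786/386 ≈ 420.00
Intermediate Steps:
W(s, t) = -3*(27 + s)*(s + t) (W(s, t) = -3*(s + 27)*(t + s) = -3*(27 + s)*(s + t))
r(O) = 1/(2*O)
√(r(193) + (-W(1, 4))²) = √((½)/193 + (-(-81*1 - 81*4 - 3*1² - 3*1*4))²) = √((½)*(1/193) + (-(-81 - 324 - 3*1 - 12))²) = √(1/386 + (-(-81 - 324 - 3 - 12))²) = √(1/386 + (-1*(-420))²) = √(1/386 + 420²) = √(1/386 + 176400) = √(68090401/386) = √26282894786/386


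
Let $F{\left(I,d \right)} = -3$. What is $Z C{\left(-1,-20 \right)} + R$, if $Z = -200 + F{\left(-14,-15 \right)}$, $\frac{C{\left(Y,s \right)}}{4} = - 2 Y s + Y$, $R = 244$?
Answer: $33536$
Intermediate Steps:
$C{\left(Y,s \right)} = 4 Y - 8 Y s$ ($C{\left(Y,s \right)} = 4 \left(- 2 Y s + Y\right) = 4 \left(Y - 2 Y s\right) = 4 Y - 8 Y s$)
$Z = -203$ ($Z = -200 - 3 = -203$)
$Z C{\left(-1,-20 \right)} + R = - 203 \cdot 4 \left(-1\right) \left(1 - -40\right) + 244 = - 203 \cdot 4 \left(-1\right) \left(1 + 40\right) + 244 = - 203 \cdot 4 \left(-1\right) 41 + 244 = \left(-203\right) \left(-164\right) + 244 = 33292 + 244 = 33536$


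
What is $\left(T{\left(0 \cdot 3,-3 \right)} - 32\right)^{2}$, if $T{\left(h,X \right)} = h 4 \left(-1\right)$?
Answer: $1024$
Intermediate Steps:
$T{\left(h,X \right)} = - 4 h$ ($T{\left(h,X \right)} = 4 h \left(-1\right) = - 4 h$)
$\left(T{\left(0 \cdot 3,-3 \right)} - 32\right)^{2} = \left(- 4 \cdot 0 \cdot 3 - 32\right)^{2} = \left(\left(-4\right) 0 - 32\right)^{2} = \left(0 - 32\right)^{2} = \left(-32\right)^{2} = 1024$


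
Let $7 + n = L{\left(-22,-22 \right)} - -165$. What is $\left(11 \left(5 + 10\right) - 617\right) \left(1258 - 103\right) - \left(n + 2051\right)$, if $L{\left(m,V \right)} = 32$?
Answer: $-524301$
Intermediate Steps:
$n = 190$ ($n = -7 + \left(32 - -165\right) = -7 + \left(32 + 165\right) = -7 + 197 = 190$)
$\left(11 \left(5 + 10\right) - 617\right) \left(1258 - 103\right) - \left(n + 2051\right) = \left(11 \left(5 + 10\right) - 617\right) \left(1258 - 103\right) - \left(190 + 2051\right) = \left(11 \cdot 15 - 617\right) 1155 - 2241 = \left(165 - 617\right) 1155 - 2241 = \left(-452\right) 1155 - 2241 = -522060 - 2241 = -524301$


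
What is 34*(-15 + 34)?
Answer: 646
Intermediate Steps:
34*(-15 + 34) = 34*19 = 646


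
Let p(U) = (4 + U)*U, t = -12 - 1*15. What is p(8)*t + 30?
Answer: -2562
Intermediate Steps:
t = -27 (t = -12 - 15 = -27)
p(U) = U*(4 + U)
p(8)*t + 30 = (8*(4 + 8))*(-27) + 30 = (8*12)*(-27) + 30 = 96*(-27) + 30 = -2592 + 30 = -2562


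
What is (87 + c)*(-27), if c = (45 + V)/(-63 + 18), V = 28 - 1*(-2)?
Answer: -2304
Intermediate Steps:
V = 30 (V = 28 + 2 = 30)
c = -5/3 (c = (45 + 30)/(-63 + 18) = 75/(-45) = 75*(-1/45) = -5/3 ≈ -1.6667)
(87 + c)*(-27) = (87 - 5/3)*(-27) = (256/3)*(-27) = -2304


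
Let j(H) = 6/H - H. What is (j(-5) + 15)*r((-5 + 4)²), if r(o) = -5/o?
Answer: -94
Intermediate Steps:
j(H) = -H + 6/H
(j(-5) + 15)*r((-5 + 4)²) = ((-1*(-5) + 6/(-5)) + 15)*(-5/(-5 + 4)²) = ((5 + 6*(-⅕)) + 15)*(-5/((-1)²)) = ((5 - 6/5) + 15)*(-5/1) = (19/5 + 15)*(-5*1) = (94/5)*(-5) = -94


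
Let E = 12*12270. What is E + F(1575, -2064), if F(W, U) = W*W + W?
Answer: 2629440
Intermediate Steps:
E = 147240
F(W, U) = W + W² (F(W, U) = W² + W = W + W²)
E + F(1575, -2064) = 147240 + 1575*(1 + 1575) = 147240 + 1575*1576 = 147240 + 2482200 = 2629440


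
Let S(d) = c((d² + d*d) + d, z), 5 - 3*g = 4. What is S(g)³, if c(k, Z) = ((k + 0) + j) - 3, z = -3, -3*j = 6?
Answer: -64000/729 ≈ -87.792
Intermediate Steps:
g = ⅓ (g = 5/3 - ⅓*4 = 5/3 - 4/3 = ⅓ ≈ 0.33333)
j = -2 (j = -⅓*6 = -2)
c(k, Z) = -5 + k (c(k, Z) = ((k + 0) - 2) - 3 = (k - 2) - 3 = (-2 + k) - 3 = -5 + k)
S(d) = -5 + d + 2*d² (S(d) = -5 + ((d² + d*d) + d) = -5 + ((d² + d²) + d) = -5 + (2*d² + d) = -5 + (d + 2*d²) = -5 + d + 2*d²)
S(g)³ = (-5 + (1 + 2*(⅓))/3)³ = (-5 + (1 + ⅔)/3)³ = (-5 + (⅓)*(5/3))³ = (-5 + 5/9)³ = (-40/9)³ = -64000/729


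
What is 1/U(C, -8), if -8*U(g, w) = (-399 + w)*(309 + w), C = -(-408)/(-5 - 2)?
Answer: 8/122507 ≈ 6.5302e-5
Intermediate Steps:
C = -408/7 (C = -(-408)/(-7) = -(-408)*(-1)/7 = -51*8/7 = -408/7 ≈ -58.286)
U(g, w) = -(-399 + w)*(309 + w)/8
1/U(C, -8) = 1/(123291/8 - ⅛*(-8)² + (45/4)*(-8)) = 1/(123291/8 - ⅛*64 - 90) = 1/(123291/8 - 8 - 90) = 1/(122507/8) = 8/122507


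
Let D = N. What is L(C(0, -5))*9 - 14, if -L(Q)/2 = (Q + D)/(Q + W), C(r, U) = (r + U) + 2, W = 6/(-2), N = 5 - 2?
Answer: -14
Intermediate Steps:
N = 3
W = -3 (W = 6*(-½) = -3)
C(r, U) = 2 + U + r (C(r, U) = (U + r) + 2 = 2 + U + r)
D = 3
L(Q) = -2*(3 + Q)/(-3 + Q) (L(Q) = -2*(Q + 3)/(Q - 3) = -2*(3 + Q)/(-3 + Q))
L(C(0, -5))*9 - 14 = (2*(-3 - (2 - 5 + 0))/(-3 + (2 - 5 + 0)))*9 - 14 = (2*(-3 - 1*(-3))/(-3 - 3))*9 - 14 = (2*(-3 + 3)/(-6))*9 - 14 = (2*(-⅙)*0)*9 - 14 = 0*9 - 14 = 0 - 14 = -14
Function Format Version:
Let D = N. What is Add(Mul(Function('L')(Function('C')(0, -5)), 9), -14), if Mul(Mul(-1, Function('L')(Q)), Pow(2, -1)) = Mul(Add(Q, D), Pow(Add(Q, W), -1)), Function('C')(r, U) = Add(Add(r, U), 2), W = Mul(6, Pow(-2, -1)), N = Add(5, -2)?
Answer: -14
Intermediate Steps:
N = 3
W = -3 (W = Mul(6, Rational(-1, 2)) = -3)
Function('C')(r, U) = Add(2, U, r) (Function('C')(r, U) = Add(Add(U, r), 2) = Add(2, U, r))
D = 3
Function('L')(Q) = Mul(-2, Pow(Add(-3, Q), -1), Add(3, Q)) (Function('L')(Q) = Mul(-2, Mul(Add(Q, 3), Pow(Add(Q, -3), -1))) = Mul(-2, Mul(Add(3, Q), Pow(Add(-3, Q), -1))) = Mul(-2, Mul(Pow(Add(-3, Q), -1), Add(3, Q))) = Mul(-2, Pow(Add(-3, Q), -1), Add(3, Q)))
Add(Mul(Function('L')(Function('C')(0, -5)), 9), -14) = Add(Mul(Mul(2, Pow(Add(-3, Add(2, -5, 0)), -1), Add(-3, Mul(-1, Add(2, -5, 0)))), 9), -14) = Add(Mul(Mul(2, Pow(Add(-3, -3), -1), Add(-3, Mul(-1, -3))), 9), -14) = Add(Mul(Mul(2, Pow(-6, -1), Add(-3, 3)), 9), -14) = Add(Mul(Mul(2, Rational(-1, 6), 0), 9), -14) = Add(Mul(0, 9), -14) = Add(0, -14) = -14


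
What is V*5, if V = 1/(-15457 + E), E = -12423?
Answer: -1/5576 ≈ -0.00017934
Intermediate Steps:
V = -1/27880 (V = 1/(-15457 - 12423) = 1/(-27880) = -1/27880 ≈ -3.5868e-5)
V*5 = -1/27880*5 = -1/5576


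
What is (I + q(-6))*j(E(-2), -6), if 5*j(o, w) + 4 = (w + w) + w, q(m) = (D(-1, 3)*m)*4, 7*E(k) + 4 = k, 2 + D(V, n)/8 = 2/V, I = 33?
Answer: -17622/5 ≈ -3524.4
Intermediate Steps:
D(V, n) = -16 + 16/V (D(V, n) = -16 + 8*(2/V) = -16 + 16/V)
E(k) = -4/7 + k/7
q(m) = -128*m (q(m) = ((-16 + 16/(-1))*m)*4 = ((-16 + 16*(-1))*m)*4 = ((-16 - 16)*m)*4 = -32*m*4 = -128*m)
j(o, w) = -4/5 + 3*w/5 (j(o, w) = -4/5 + ((w + w) + w)/5 = -4/5 + (2*w + w)/5 = -4/5 + (3*w)/5 = -4/5 + 3*w/5)
(I + q(-6))*j(E(-2), -6) = (33 - 128*(-6))*(-4/5 + (3/5)*(-6)) = (33 + 768)*(-4/5 - 18/5) = 801*(-22/5) = -17622/5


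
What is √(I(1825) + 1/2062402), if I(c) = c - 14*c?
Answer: I*√100914335175792498/2062402 ≈ 154.03*I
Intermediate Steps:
I(c) = -13*c
√(I(1825) + 1/2062402) = √(-13*1825 + 1/2062402) = √(-23725 + 1/2062402) = √(-48930487449/2062402) = I*√100914335175792498/2062402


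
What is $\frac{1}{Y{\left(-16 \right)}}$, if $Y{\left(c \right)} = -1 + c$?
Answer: $- \frac{1}{17} \approx -0.058824$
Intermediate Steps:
$\frac{1}{Y{\left(-16 \right)}} = \frac{1}{-1 - 16} = \frac{1}{-17} = - \frac{1}{17}$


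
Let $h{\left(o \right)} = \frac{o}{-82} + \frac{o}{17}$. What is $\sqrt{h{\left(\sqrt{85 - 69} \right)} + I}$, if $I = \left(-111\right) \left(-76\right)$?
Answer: $\frac{\sqrt{4098375334}}{697} \approx 91.849$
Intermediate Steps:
$h{\left(o \right)} = \frac{65 o}{1394}$ ($h{\left(o \right)} = o \left(- \frac{1}{82}\right) + o \frac{1}{17} = - \frac{o}{82} + \frac{o}{17} = \frac{65 o}{1394}$)
$I = 8436$
$\sqrt{h{\left(\sqrt{85 - 69} \right)} + I} = \sqrt{\frac{65 \sqrt{85 - 69}}{1394} + 8436} = \sqrt{\frac{65 \sqrt{16}}{1394} + 8436} = \sqrt{\frac{65}{1394} \cdot 4 + 8436} = \sqrt{\frac{130}{697} + 8436} = \sqrt{\frac{5880022}{697}} = \frac{\sqrt{4098375334}}{697}$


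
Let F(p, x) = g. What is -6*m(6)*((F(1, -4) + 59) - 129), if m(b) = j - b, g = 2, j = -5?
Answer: -4488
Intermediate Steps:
F(p, x) = 2
m(b) = -5 - b
-6*m(6)*((F(1, -4) + 59) - 129) = -6*(-5 - 1*6)*((2 + 59) - 129) = -6*(-5 - 6)*(61 - 129) = -(-66)*(-68) = -6*748 = -4488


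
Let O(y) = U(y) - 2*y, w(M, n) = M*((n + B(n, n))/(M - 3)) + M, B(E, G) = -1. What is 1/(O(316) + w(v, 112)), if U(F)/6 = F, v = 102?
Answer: 11/16284 ≈ 0.00067551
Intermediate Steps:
U(F) = 6*F
w(M, n) = M + M*(-1 + n)/(-3 + M) (w(M, n) = M*((n - 1)/(M - 3)) + M = M*((-1 + n)/(-3 + M)) + M = M*(-1 + n)/(-3 + M) + M = M + M*(-1 + n)/(-3 + M))
O(y) = 4*y (O(y) = 6*y - 2*y = 4*y)
1/(O(316) + w(v, 112)) = 1/(4*316 + 102*(-4 + 102 + 112)/(-3 + 102)) = 1/(1264 + 102*210/99) = 1/(1264 + 102*(1/99)*210) = 1/(1264 + 2380/11) = 1/(16284/11) = 11/16284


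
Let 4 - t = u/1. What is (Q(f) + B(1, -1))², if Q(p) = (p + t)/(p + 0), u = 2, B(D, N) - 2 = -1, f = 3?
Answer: 64/9 ≈ 7.1111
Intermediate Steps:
B(D, N) = 1 (B(D, N) = 2 - 1 = 1)
t = 2 (t = 4 - 2/1 = 4 - 2 = 2)
Q(p) = (2 + p)/p (Q(p) = (p + 2)/(p + 0) = (2 + p)/p)
(Q(f) + B(1, -1))² = ((2 + 3)/3 + 1)² = ((⅓)*5 + 1)² = (5/3 + 1)² = (8/3)² = 64/9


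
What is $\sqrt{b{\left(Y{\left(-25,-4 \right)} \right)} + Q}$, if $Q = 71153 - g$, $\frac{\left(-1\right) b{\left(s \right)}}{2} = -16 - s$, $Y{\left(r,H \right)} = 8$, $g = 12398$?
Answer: $\sqrt{58803} \approx 242.49$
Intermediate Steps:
$b{\left(s \right)} = 32 + 2 s$ ($b{\left(s \right)} = - 2 \left(-16 - s\right) = 32 + 2 s$)
$Q = 58755$ ($Q = 71153 - 12398 = 58755$)
$\sqrt{b{\left(Y{\left(-25,-4 \right)} \right)} + Q} = \sqrt{\left(32 + 2 \cdot 8\right) + 58755} = \sqrt{\left(32 + 16\right) + 58755} = \sqrt{48 + 58755} = \sqrt{58803}$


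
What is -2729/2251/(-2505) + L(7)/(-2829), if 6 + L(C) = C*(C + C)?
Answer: -2468817/77062985 ≈ -0.032036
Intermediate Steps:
L(C) = -6 + 2*C**2 (L(C) = -6 + C*(C + C) = -6 + C*(2*C) = -6 + 2*C**2)
-2729/2251/(-2505) + L(7)/(-2829) = -2729/2251/(-2505) + (-6 + 2*7**2)/(-2829) = -2729*1/2251*(-1/2505) + (-6 + 2*49)*(-1/2829) = -2729/2251*(-1/2505) + (-6 + 98)*(-1/2829) = 2729/5638755 + 92*(-1/2829) = 2729/5638755 - 4/123 = -2468817/77062985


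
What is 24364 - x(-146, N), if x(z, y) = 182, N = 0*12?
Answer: 24182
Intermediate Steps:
N = 0
24364 - x(-146, N) = 24364 - 1*182 = 24364 - 182 = 24182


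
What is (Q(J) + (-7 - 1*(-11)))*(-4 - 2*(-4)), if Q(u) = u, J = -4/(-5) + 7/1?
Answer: 236/5 ≈ 47.200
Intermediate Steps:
J = 39/5 (J = -4*(-⅕) + 7*1 = ⅘ + 7 = 39/5 ≈ 7.8000)
(Q(J) + (-7 - 1*(-11)))*(-4 - 2*(-4)) = (39/5 + (-7 - 1*(-11)))*(-4 - 2*(-4)) = (39/5 + (-7 + 11))*(-4 + 8) = (39/5 + 4)*4 = (59/5)*4 = 236/5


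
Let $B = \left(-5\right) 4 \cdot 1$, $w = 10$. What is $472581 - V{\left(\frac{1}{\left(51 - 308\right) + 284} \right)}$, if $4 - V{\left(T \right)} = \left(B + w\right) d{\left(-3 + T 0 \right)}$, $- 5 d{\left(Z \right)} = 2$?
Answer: $472581$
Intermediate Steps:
$B = -20$ ($B = \left(-20\right) 1 = -20$)
$d{\left(Z \right)} = - \frac{2}{5}$ ($d{\left(Z \right)} = \left(- \frac{1}{5}\right) 2 = - \frac{2}{5}$)
$V{\left(T \right)} = 0$ ($V{\left(T \right)} = 4 - \left(-20 + 10\right) \left(- \frac{2}{5}\right) = 4 - \left(-10\right) \left(- \frac{2}{5}\right) = 4 - 4 = 0$)
$472581 - V{\left(\frac{1}{\left(51 - 308\right) + 284} \right)} = 472581 - 0 = 472581 + 0 = 472581$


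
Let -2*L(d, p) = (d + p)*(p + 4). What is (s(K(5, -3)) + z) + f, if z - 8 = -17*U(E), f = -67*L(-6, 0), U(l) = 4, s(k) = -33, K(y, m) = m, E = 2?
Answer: -897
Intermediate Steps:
L(d, p) = -(4 + p)*(d + p)/2 (L(d, p) = -(d + p)*(p + 4)/2 = -(d + p)*(4 + p)/2 = -(4 + p)*(d + p)/2)
f = -804 (f = -67*(-2*(-6) - 2*0 - 1/2*0**2 - 1/2*(-6)*0) = -67*(12 + 0 - 1/2*0 + 0) = -67*(12 + 0 + 0 + 0) = -67*12 = -804)
z = -60 (z = 8 - 17*4 = 8 - 68 = -60)
(s(K(5, -3)) + z) + f = (-33 - 60) - 804 = -93 - 804 = -897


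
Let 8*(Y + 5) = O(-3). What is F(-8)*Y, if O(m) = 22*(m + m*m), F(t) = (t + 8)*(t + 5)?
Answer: 0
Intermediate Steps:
F(t) = (5 + t)*(8 + t) (F(t) = (8 + t)*(5 + t) = (5 + t)*(8 + t))
O(m) = 22*m + 22*m² (O(m) = 22*(m + m²) = 22*m + 22*m²)
Y = 23/2 (Y = -5 + (22*(-3)*(1 - 3))/8 = -5 + (22*(-3)*(-2))/8 = -5 + (⅛)*132 = -5 + 33/2 = 23/2 ≈ 11.500)
F(-8)*Y = (40 + (-8)² + 13*(-8))*(23/2) = (40 + 64 - 104)*(23/2) = 0*(23/2) = 0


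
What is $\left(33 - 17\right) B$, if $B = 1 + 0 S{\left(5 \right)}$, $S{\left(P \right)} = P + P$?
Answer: $16$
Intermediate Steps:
$S{\left(P \right)} = 2 P$
$B = 1$ ($B = 1 + 0 \cdot 2 \cdot 5 = 1 + 0 \cdot 10 = 1 + 0 = 1$)
$\left(33 - 17\right) B = \left(33 - 17\right) 1 = 16 \cdot 1 = 16$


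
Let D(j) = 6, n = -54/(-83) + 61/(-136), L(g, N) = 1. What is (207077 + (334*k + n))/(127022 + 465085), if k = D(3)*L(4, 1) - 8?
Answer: 2329947073/6683703816 ≈ 0.34860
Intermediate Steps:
n = 2281/11288 (n = -54*(-1/83) + 61*(-1/136) = 54/83 - 61/136 = 2281/11288 ≈ 0.20207)
k = -2 (k = 6*1 - 8 = 6 - 8 = -2)
(207077 + (334*k + n))/(127022 + 465085) = (207077 + (334*(-2) + 2281/11288))/(127022 + 465085) = (207077 + (-668 + 2281/11288))/592107 = (207077 - 7538103/11288)*(1/592107) = (2329947073/11288)*(1/592107) = 2329947073/6683703816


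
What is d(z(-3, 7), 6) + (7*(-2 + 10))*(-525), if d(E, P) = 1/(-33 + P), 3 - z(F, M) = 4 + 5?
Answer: -793801/27 ≈ -29400.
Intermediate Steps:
z(F, M) = -6 (z(F, M) = 3 - (4 + 5) = 3 - 1*9 = 3 - 9 = -6)
d(z(-3, 7), 6) + (7*(-2 + 10))*(-525) = 1/(-33 + 6) + (7*(-2 + 10))*(-525) = 1/(-27) + (7*8)*(-525) = -1/27 + 56*(-525) = -1/27 - 29400 = -793801/27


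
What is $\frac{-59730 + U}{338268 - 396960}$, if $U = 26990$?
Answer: $\frac{8185}{14673} \approx 0.55783$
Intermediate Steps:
$\frac{-59730 + U}{338268 - 396960} = \frac{-59730 + 26990}{338268 - 396960} = - \frac{32740}{-58692} = \left(-32740\right) \left(- \frac{1}{58692}\right) = \frac{8185}{14673}$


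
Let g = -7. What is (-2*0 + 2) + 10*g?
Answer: -68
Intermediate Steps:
(-2*0 + 2) + 10*g = (-2*0 + 2) + 10*(-7) = (0 + 2) - 70 = 2 - 70 = -68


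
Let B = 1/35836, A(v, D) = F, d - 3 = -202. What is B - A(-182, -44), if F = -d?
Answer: -7131363/35836 ≈ -199.00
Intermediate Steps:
d = -199 (d = 3 - 202 = -199)
F = 199 (F = -1*(-199) = 199)
A(v, D) = 199
B = 1/35836 ≈ 2.7905e-5
B - A(-182, -44) = 1/35836 - 1*199 = 1/35836 - 199 = -7131363/35836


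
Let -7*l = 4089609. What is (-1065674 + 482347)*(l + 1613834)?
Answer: -4204171270883/7 ≈ -6.0060e+11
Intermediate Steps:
l = -4089609/7 (l = -⅐*4089609 = -4089609/7 ≈ -5.8423e+5)
(-1065674 + 482347)*(l + 1613834) = (-1065674 + 482347)*(-4089609/7 + 1613834) = -583327*7207229/7 = -4204171270883/7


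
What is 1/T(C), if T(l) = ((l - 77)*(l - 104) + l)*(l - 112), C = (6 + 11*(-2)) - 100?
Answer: -1/9654432 ≈ -1.0358e-7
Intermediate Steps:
C = -116 (C = (6 - 22) - 100 = -16 - 100 = -116)
T(l) = (-112 + l)*(l + (-104 + l)*(-77 + l)) (T(l) = ((-77 + l)*(-104 + l) + l)*(-112 + l) = ((-104 + l)*(-77 + l) + l)*(-112 + l) = (l + (-104 + l)*(-77 + l))*(-112 + l) = (-112 + l)*(l + (-104 + l)*(-77 + l)))
1/T(C) = 1/(-896896 + (-116)**3 - 292*(-116)**2 + 28168*(-116)) = 1/(-896896 - 1560896 - 292*13456 - 3267488) = 1/(-896896 - 1560896 - 3929152 - 3267488) = 1/(-9654432) = -1/9654432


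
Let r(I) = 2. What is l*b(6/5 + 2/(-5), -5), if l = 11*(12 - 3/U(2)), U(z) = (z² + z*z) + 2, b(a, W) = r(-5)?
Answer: 1287/5 ≈ 257.40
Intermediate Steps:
b(a, W) = 2
U(z) = 2 + 2*z² (U(z) = (z² + z²) + 2 = 2*z² + 2 = 2 + 2*z²)
l = 1287/10 (l = 11*(12 - 3/(2 + 2*2²)) = 11*(12 - 3/(2 + 2*4)) = 11*(12 - 3/(2 + 8)) = 11*(12 - 3/10) = 11*(117/10) = 1287/10 ≈ 128.70)
l*b(6/5 + 2/(-5), -5) = (1287/10)*2 = 1287/5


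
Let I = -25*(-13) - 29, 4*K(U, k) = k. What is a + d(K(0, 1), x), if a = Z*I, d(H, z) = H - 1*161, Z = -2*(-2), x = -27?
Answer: 4093/4 ≈ 1023.3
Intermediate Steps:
K(U, k) = k/4
Z = 4
I = 296 (I = 325 - 29 = 296)
d(H, z) = -161 + H (d(H, z) = H - 161 = -161 + H)
a = 1184 (a = 4*296 = 1184)
a + d(K(0, 1), x) = 1184 + (-161 + (¼)*1) = 1184 + (-161 + ¼) = 1184 - 643/4 = 4093/4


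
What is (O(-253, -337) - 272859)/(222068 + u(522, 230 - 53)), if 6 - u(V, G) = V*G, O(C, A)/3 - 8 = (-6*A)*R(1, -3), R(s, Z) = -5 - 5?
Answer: -66699/25936 ≈ -2.5717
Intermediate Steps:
R(s, Z) = -10
O(C, A) = 24 + 180*A (O(C, A) = 24 + 3*(-6*A*(-10)) = 24 + 3*(60*A) = 24 + 180*A)
u(V, G) = 6 - G*V (u(V, G) = 6 - V*G = 6 - G*V)
(O(-253, -337) - 272859)/(222068 + u(522, 230 - 53)) = ((24 + 180*(-337)) - 272859)/(222068 + (6 - 1*(230 - 53)*522)) = ((24 - 60660) - 272859)/(222068 + (6 - 1*177*522)) = (-60636 - 272859)/(222068 + (6 - 92394)) = -333495/(222068 - 92388) = -333495/129680 = -333495*1/129680 = -66699/25936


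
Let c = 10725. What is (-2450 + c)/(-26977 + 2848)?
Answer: -8275/24129 ≈ -0.34295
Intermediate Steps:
(-2450 + c)/(-26977 + 2848) = (-2450 + 10725)/(-26977 + 2848) = 8275/(-24129) = 8275*(-1/24129) = -8275/24129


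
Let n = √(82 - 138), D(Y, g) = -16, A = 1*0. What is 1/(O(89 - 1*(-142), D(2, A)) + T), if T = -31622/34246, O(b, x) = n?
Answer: -270731753/16669026945 - 586394258*I*√14/16669026945 ≈ -0.016242 - 0.13163*I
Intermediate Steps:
A = 0
n = 2*I*√14 (n = √(-56) = 2*I*√14 ≈ 7.4833*I)
O(b, x) = 2*I*√14
T = -15811/17123 (T = -31622*1/34246 = -15811/17123 ≈ -0.92338)
1/(O(89 - 1*(-142), D(2, A)) + T) = 1/(2*I*√14 - 15811/17123) = 1/(-15811/17123 + 2*I*√14)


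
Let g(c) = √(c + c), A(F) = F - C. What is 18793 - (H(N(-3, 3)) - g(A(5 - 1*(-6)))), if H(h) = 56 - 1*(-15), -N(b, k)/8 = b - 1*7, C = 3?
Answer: 18726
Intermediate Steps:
N(b, k) = 56 - 8*b (N(b, k) = -8*(b - 1*7) = -8*(b - 7) = -8*(-7 + b) = 56 - 8*b)
H(h) = 71 (H(h) = 56 + 15 = 71)
A(F) = -3 + F (A(F) = F - 1*3 = F - 3 = -3 + F)
g(c) = √2*√c (g(c) = √(2*c) = √2*√c)
18793 - (H(N(-3, 3)) - g(A(5 - 1*(-6)))) = 18793 - (71 - √2*√(-3 + (5 - 1*(-6)))) = 18793 - (71 - √2*√(-3 + (5 + 6))) = 18793 - (71 - √2*√(-3 + 11)) = 18793 - (71 - √2*√8) = 18793 - (71 - √2*2*√2) = 18793 - (71 - 1*4) = 18793 - (71 - 4) = 18793 - 1*67 = 18793 - 67 = 18726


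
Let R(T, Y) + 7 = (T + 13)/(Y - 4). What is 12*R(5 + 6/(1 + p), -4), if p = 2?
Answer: -114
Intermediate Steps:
R(T, Y) = -7 + (13 + T)/(-4 + Y) (R(T, Y) = -7 + (T + 13)/(Y - 4) = -7 + (13 + T)/(-4 + Y))
12*R(5 + 6/(1 + p), -4) = 12*((41 + (5 + 6/(1 + 2)) - 7*(-4))/(-4 - 4)) = 12*((41 + (5 + 6/3) + 28)/(-8)) = 12*(-(41 + (5 + 6*(⅓)) + 28)/8) = 12*(-(41 + (5 + 2) + 28)/8) = 12*(-(41 + 7 + 28)/8) = 12*(-⅛*76) = 12*(-19/2) = -114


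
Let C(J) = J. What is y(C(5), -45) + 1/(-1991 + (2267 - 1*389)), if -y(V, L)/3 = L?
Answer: 15254/113 ≈ 134.99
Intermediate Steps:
y(V, L) = -3*L
y(C(5), -45) + 1/(-1991 + (2267 - 1*389)) = -3*(-45) + 1/(-1991 + (2267 - 1*389)) = 135 + 1/(-1991 + (2267 - 389)) = 135 + 1/(-1991 + 1878) = 135 + 1/(-113) = 135 - 1/113 = 15254/113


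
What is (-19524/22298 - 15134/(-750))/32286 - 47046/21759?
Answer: -2116229513605051/979036995503250 ≈ -2.1615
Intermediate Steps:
(-19524/22298 - 15134/(-750))/32286 - 47046/21759 = (-19524*1/22298 - 15134*(-1/750))*(1/32286) - 47046*1/21759 = (-9762/11149 + 7567/375)*(1/32286) - 15682/7253 = (80703733/4180875)*(1/32286) - 15682/7253 = 80703733/134983730250 - 15682/7253 = -2116229513605051/979036995503250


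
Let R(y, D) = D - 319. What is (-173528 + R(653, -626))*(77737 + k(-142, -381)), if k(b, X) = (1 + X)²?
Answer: -38756908801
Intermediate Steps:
R(y, D) = -319 + D
(-173528 + R(653, -626))*(77737 + k(-142, -381)) = (-173528 + (-319 - 626))*(77737 + (1 - 381)²) = (-173528 - 945)*(77737 + (-380)²) = -174473*(77737 + 144400) = -174473*222137 = -38756908801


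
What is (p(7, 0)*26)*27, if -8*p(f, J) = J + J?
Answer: 0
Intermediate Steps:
p(f, J) = -J/4 (p(f, J) = -(J + J)/8 = -J/4)
(p(7, 0)*26)*27 = (-1/4*0*26)*27 = (0*26)*27 = 0*27 = 0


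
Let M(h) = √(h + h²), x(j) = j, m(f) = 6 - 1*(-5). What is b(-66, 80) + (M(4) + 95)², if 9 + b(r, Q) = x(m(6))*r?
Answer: 8310 + 380*√5 ≈ 9159.7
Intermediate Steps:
m(f) = 11 (m(f) = 6 + 5 = 11)
b(r, Q) = -9 + 11*r
b(-66, 80) + (M(4) + 95)² = (-9 + 11*(-66)) + (√(4*(1 + 4)) + 95)² = (-9 - 726) + (√(4*5) + 95)² = -735 + (√20 + 95)² = -735 + (2*√5 + 95)² = -735 + (95 + 2*√5)²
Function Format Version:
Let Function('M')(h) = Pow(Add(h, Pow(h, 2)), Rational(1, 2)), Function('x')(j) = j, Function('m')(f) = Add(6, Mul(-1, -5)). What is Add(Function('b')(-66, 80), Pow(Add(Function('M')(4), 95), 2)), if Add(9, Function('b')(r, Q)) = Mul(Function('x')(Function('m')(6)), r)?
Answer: Add(8310, Mul(380, Pow(5, Rational(1, 2)))) ≈ 9159.7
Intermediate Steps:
Function('m')(f) = 11 (Function('m')(f) = Add(6, 5) = 11)
Function('b')(r, Q) = Add(-9, Mul(11, r))
Add(Function('b')(-66, 80), Pow(Add(Function('M')(4), 95), 2)) = Add(Add(-9, Mul(11, -66)), Pow(Add(Pow(Mul(4, Add(1, 4)), Rational(1, 2)), 95), 2)) = Add(Add(-9, -726), Pow(Add(Pow(Mul(4, 5), Rational(1, 2)), 95), 2)) = Add(-735, Pow(Add(Pow(20, Rational(1, 2)), 95), 2)) = Add(-735, Pow(Add(Mul(2, Pow(5, Rational(1, 2))), 95), 2)) = Add(-735, Pow(Add(95, Mul(2, Pow(5, Rational(1, 2)))), 2))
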